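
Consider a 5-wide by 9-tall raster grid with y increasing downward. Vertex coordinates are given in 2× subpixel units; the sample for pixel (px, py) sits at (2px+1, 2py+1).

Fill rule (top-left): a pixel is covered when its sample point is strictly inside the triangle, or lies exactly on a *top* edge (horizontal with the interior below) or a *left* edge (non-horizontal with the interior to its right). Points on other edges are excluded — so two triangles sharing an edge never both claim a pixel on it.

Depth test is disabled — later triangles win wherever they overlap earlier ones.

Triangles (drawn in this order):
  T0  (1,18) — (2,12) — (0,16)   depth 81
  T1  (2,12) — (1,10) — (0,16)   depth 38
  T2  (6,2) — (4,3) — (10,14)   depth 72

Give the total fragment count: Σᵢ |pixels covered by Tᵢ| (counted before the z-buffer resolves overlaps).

T0:
  2·area = 8  (B↔C swapped to make it positive)
  edge (1, 18)→(0, 16): d=(-1,-2) top-left  bias=+0
  edge (0, 16)→(2, 12): d=(2,-4) top-left  bias=+0
  edge (2, 12)→(1, 18): d=(-1,6) right/bottom  bias=-1
    (0,7)@(1, 15): e=[3,2,3] → #
    (1,7)@(3, 15): e=[7,10,-9] → ·
    (0,8)@(1, 17): e=[1,6,1] → #
    (1,8)@(3, 17): e=[5,14,-11] → ·
  covered (2 px):
    · · · · ·
    · · · · ·
    · · · · ·
    · · · · ·
    · · · · ·
    · · · · ·
    · · · · ·
    # · · · ·
    # · · · ·
T1:
  2·area = 8  (B↔C swapped to make it positive)
  edge (2, 12)→(0, 16): d=(-2,4) right/bottom  bias=-1
  edge (0, 16)→(1, 10): d=(1,-6) top-left  bias=+0
  edge (1, 10)→(2, 12): d=(1,2) right/bottom  bias=-1
    (0,5)@(1, 11): e=[6,1,1] → #
    (1,5)@(3, 11): e=[-2,13,-3] → ·
    (0,6)@(1, 13): e=[2,3,3] → #
    (1,6)@(3, 13): e=[-6,15,-1] → ·
    (0,7)@(1, 15): e=[-2,5,5] → ·
  covered (2 px):
    · · · · ·
    · · · · ·
    · · · · ·
    · · · · ·
    · · · · ·
    # · · · ·
    # · · · ·
    · · · · ·
    · · · · ·
T2:
  2·area = 28  (B↔C swapped to make it positive)
  edge (6, 2)→(10, 14): d=(4,12) right/bottom  bias=-1
  edge (10, 14)→(4, 3): d=(-6,-11) top-left  bias=+0
  edge (4, 3)→(6, 2): d=(2,-1) top-left  bias=+0
    (2,1)@(5, 3): e=[16,11,1] → #
    (3,1)@(7, 3): e=[-8,33,3] → ·
    (2,2)@(5, 5): e=[24,-1,5] → ·
    (3,2)@(7, 5): e=[0,21,7] → ·  [on edge]
    (3,3)@(7, 7): e=[8,9,11] → #
    (4,3)@(9, 7): e=[-16,31,13] → ·
    (3,4)@(7, 9): e=[16,-3,15] → ·
    (4,5)@(9, 11): e=[0,7,21] → ·  [on edge]
  covered (2 px):
    · · · · ·
    · · # · ·
    · · · · ·
    · · · # ·
    · · · · ·
    · · · · ·
    · · · · ·
    · · · · ·
    · · · · ·

Result: 6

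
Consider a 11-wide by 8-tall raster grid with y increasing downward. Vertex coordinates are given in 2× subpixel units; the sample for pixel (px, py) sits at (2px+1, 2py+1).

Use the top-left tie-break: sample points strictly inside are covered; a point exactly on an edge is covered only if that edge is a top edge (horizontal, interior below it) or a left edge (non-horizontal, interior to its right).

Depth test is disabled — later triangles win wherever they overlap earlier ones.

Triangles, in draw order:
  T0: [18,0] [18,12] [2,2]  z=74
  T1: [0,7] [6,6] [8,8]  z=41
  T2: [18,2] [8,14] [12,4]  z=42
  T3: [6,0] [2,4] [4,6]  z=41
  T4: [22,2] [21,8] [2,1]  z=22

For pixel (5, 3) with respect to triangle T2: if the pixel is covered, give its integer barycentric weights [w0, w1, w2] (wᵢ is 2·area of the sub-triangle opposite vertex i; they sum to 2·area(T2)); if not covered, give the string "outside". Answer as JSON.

T0:
  2·area = 192
  edge (18, 0)→(18, 12): d=(0,12) right/bottom  bias=-1
  edge (18, 12)→(2, 2): d=(-16,-10) top-left  bias=+0
  edge (2, 2)→(18, 0): d=(16,-2) top-left  bias=+0
    (5,0)@(11, 1): e=[84,106,2] → #
    (6,0)@(13, 1): e=[60,126,6] → #
    (7,0)@(15, 1): e=[36,146,10] → #
    (8,0)@(17, 1): e=[12,166,14] → #
    (9,0)@(19, 1): e=[-12,186,18] → ·
    (2,1)@(5, 3): e=[156,14,22] → #
    (3,1)@(7, 3): e=[132,34,26] → #
    (4,1)@(9, 3): e=[108,54,30] → #
    (9,1)@(19, 3): e=[-12,154,50] → ·
    (2,2)@(5, 5): e=[156,-18,54] → ·
    (3,2)@(7, 5): e=[132,2,58] → #
    (9,2)@(19, 5): e=[-12,122,82] → ·
  covered (24 px):
    · · · · · # # # # · ·
    · · # # # # # # # · ·
    · · · # # # # # # · ·
    · · · · · # # # # · ·
    · · · · · · · # # · ·
    · · · · · · · · # · ·
    · · · · · · · · · · ·
    · · · · · · · · · · ·
T1:
  2·area = 14
  edge (0, 7)→(6, 6): d=(6,-1) top-left  bias=+0
  edge (6, 6)→(8, 8): d=(2,2) right/bottom  bias=-1
  edge (8, 8)→(0, 7): d=(-8,-1) top-left  bias=+0
    (0,0)@(1, 1): e=[-35,0,49] → ·  [on edge]
    (1,1)@(3, 3): e=[-21,0,35] → ·  [on edge]
    (2,2)@(5, 5): e=[-7,0,21] → ·  [on edge]
    (0,3)@(1, 7): e=[1,12,1] → #
    (1,3)@(3, 7): e=[3,8,3] → #
    (2,3)@(5, 7): e=[5,4,5] → #
    (3,3)@(7, 7): e=[7,0,7] → ·  [on edge]
    (0,4)@(1, 9): e=[13,16,-15] → ·
    (1,4)@(3, 9): e=[15,12,-13] → ·
    (2,4)@(5, 9): e=[17,8,-11] → ·
    (4,4)@(9, 9): e=[21,0,-7] → ·  [on edge]
    (5,5)@(11, 11): e=[35,0,-21] → ·  [on edge]
    (6,6)@(13, 13): e=[49,0,-35] → ·  [on edge]
    (7,7)@(15, 15): e=[63,0,-49] → ·  [on edge]
  covered (3 px):
    · · · · · · · · · · ·
    · · · · · · · · · · ·
    · · · · · · · · · · ·
    # # # · · · · · · · ·
    · · · · · · · · · · ·
    · · · · · · · · · · ·
    · · · · · · · · · · ·
    · · · · · · · · · · ·
T2:
  2·area = 52
  edge (18, 2)→(8, 14): d=(-10,12) right/bottom  bias=-1
  edge (8, 14)→(12, 4): d=(4,-10) top-left  bias=+0
  edge (12, 4)→(18, 2): d=(6,-2) top-left  bias=+0
    (10,0)@(21, 1): e=[-26,78,0] → ·  [on edge]
    (7,1)@(15, 3): e=[26,26,0] → #  [on edge]
    (8,1)@(17, 3): e=[2,46,4] → #
    (9,1)@(19, 3): e=[-22,66,8] → ·
    (4,2)@(9, 5): e=[78,-26,0] → ·  [on edge]
    (6,2)@(13, 5): e=[30,14,8] → #
    (8,2)@(17, 5): e=[-18,54,16] → ·
    (1,3)@(3, 7): e=[130,-78,0] → ·  [on edge]
    (5,3)@(11, 7): e=[34,2,16] → #
    (7,3)@(15, 7): e=[-14,42,24] → ·
    (5,4)@(11, 9): e=[14,10,28] → #
    (6,4)@(13, 9): e=[-10,30,32] → ·
  covered (7 px):
    · · · · · · · · · · ·
    · · · · · · · # # · ·
    · · · · · · # # · · ·
    · · · · · # # · · · ·
    · · · · · # · · · · ·
    · · · · · · · · · · ·
    · · · · · · · · · · ·
    · · · · · · · · · · ·
T3:
  2·area = 16  (B↔C swapped to make it positive)
  edge (6, 0)→(4, 6): d=(-2,6) right/bottom  bias=-1
  edge (4, 6)→(2, 4): d=(-2,-2) top-left  bias=+0
  edge (2, 4)→(6, 0): d=(4,-4) top-left  bias=+0
    (2,0)@(5, 1): e=[4,12,0] → #  [on edge]
    (3,0)@(7, 1): e=[-8,16,8] → ·
    (0,1)@(1, 3): e=[24,0,-8] → ·  [on edge]
    (1,1)@(3, 3): e=[12,4,0] → #  [on edge]
    (2,1)@(5, 3): e=[0,8,8] → ·  [on edge]
    (0,2)@(1, 5): e=[20,-4,0] → ·  [on edge]
    (1,2)@(3, 5): e=[8,0,8] → #  [on edge]
    (2,2)@(5, 5): e=[-4,4,16] → ·
    (1,3)@(3, 7): e=[4,-4,16] → ·
    (2,3)@(5, 7): e=[-8,0,24] → ·  [on edge]
    (1,4)@(3, 9): e=[0,-8,24] → ·  [on edge]
    (3,4)@(7, 9): e=[-24,0,40] → ·  [on edge]
    (4,5)@(9, 11): e=[-40,0,56] → ·  [on edge]
    (5,6)@(11, 13): e=[-56,0,72] → ·  [on edge]
    (0,7)@(1, 15): e=[0,-24,40] → ·  [on edge]
    (6,7)@(13, 15): e=[-72,0,88] → ·  [on edge]
  covered (3 px):
    · · # · · · · · · · ·
    · # · · · · · · · · ·
    · # · · · · · · · · ·
    · · · · · · · · · · ·
    · · · · · · · · · · ·
    · · · · · · · · · · ·
    · · · · · · · · · · ·
    · · · · · · · · · · ·
T4:
  2·area = 121
  edge (22, 2)→(21, 8): d=(-1,6) right/bottom  bias=-1
  edge (21, 8)→(2, 1): d=(-19,-7) top-left  bias=+0
  edge (2, 1)→(22, 2): d=(20,1) right/bottom  bias=-1
    (4,1)@(9, 3): e=[77,11,33] → #
    (5,1)@(11, 3): e=[65,25,31] → #
    (6,1)@(13, 3): e=[53,39,29] → #
    (7,1)@(15, 3): e=[41,53,27] → #
    (8,1)@(17, 3): e=[29,67,25] → #
    (9,1)@(19, 3): e=[17,81,23] → #
    (10,1)@(21, 3): e=[5,95,21] → #
    (4,2)@(9, 5): e=[75,-27,73] → ·
    (5,2)@(11, 5): e=[63,-13,71] → ·
    (6,2)@(13, 5): e=[51,1,69] → #
    (6,3)@(13, 7): e=[49,-37,109] → ·
    (7,3)@(15, 7): e=[37,-23,107] → ·
  covered (14 px):
    · · · · · · · · · · ·
    · · · · # # # # # # #
    · · · · · · # # # # #
    · · · · · · · · · # #
    · · · · · · · · · · ·
    · · · · · · · · · · ·
    · · · · · · · · · · ·
    · · · · · · · · · · ·

Result: [2,16,34]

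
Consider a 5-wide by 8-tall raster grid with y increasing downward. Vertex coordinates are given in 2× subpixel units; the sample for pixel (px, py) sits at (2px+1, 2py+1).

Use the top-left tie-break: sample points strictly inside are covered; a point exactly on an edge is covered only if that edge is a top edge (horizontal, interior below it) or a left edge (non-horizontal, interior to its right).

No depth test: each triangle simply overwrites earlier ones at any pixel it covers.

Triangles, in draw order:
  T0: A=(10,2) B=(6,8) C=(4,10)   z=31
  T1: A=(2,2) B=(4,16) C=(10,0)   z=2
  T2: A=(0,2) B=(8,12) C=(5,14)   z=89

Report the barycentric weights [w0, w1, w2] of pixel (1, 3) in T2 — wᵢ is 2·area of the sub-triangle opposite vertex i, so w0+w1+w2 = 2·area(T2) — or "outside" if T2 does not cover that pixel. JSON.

T0:
  2·area = 4
  edge (10, 2)→(6, 8): d=(-4,6) right/bottom  bias=-1
  edge (6, 8)→(4, 10): d=(-2,2) right/bottom  bias=-1
  edge (4, 10)→(10, 2): d=(6,-8) top-left  bias=+0
    (4,2)@(9, 5): e=[-6,0,10] → ·  [on edge]
    (3,3)@(7, 7): e=[-2,0,6] → ·  [on edge]
    (2,4)@(5, 9): e=[2,0,2] → ·  [on edge]
    (1,5)@(3, 11): e=[6,0,-2] → ·  [on edge]
    (0,6)@(1, 13): e=[10,0,-6] → ·  [on edge]
  covered (0 px):
    · · · · ·
    · · · · ·
    · · · · ·
    · · · · ·
    · · · · ·
    · · · · ·
    · · · · ·
    · · · · ·
T1:
  2·area = 116  (B↔C swapped to make it positive)
  edge (2, 2)→(10, 0): d=(8,-2) top-left  bias=+0
  edge (10, 0)→(4, 16): d=(-6,16) right/bottom  bias=-1
  edge (4, 16)→(2, 2): d=(-2,-14) top-left  bias=+0
    (3,0)@(7, 1): e=[2,42,72] → #
    (4,0)@(9, 1): e=[6,10,100] → #
    (1,1)@(3, 3): e=[10,94,12] → #
    (2,1)@(5, 3): e=[14,62,40] → #
    (4,1)@(9, 3): e=[22,-2,96] → ·
    (1,2)@(3, 5): e=[26,82,8] → #
    (4,2)@(9, 5): e=[38,-14,92] → ·
    (1,3)@(3, 7): e=[42,70,4] → #
    (4,3)@(9, 7): e=[54,-26,88] → ·
    (1,4)@(3, 9): e=[58,58,0] → #  [on edge]
    (3,4)@(7, 9): e=[66,-6,56] → ·
    (1,5)@(3, 11): e=[74,46,-4] → ·
  covered (15 px):
    · · · # #
    · # # # ·
    · # # # ·
    · # # # ·
    · # # · ·
    · · # · ·
    · · # · ·
    · · · · ·
T2:
  2·area = 46
  edge (0, 2)→(8, 12): d=(8,10) right/bottom  bias=-1
  edge (8, 12)→(5, 14): d=(-3,2) right/bottom  bias=-1
  edge (5, 14)→(0, 2): d=(-5,-12) top-left  bias=+0
    (1,3)@(3, 7): e=[10,25,11] → #
    (2,3)@(5, 7): e=[-10,21,35] → ·
    (1,4)@(3, 9): e=[26,19,1] → #
    (2,4)@(5, 9): e=[6,15,25] → #
    (3,4)@(7, 9): e=[-14,11,49] → ·
    (1,5)@(3, 11): e=[42,13,-9] → ·
    (2,5)@(5, 11): e=[22,9,15] → #
    (3,5)@(7, 11): e=[2,5,39] → #
    (4,5)@(9, 11): e=[-18,1,63] → ·
    (2,6)@(5, 13): e=[38,3,5] → #
    (3,6)@(7, 13): e=[18,-1,29] → ·
    (2,7)@(5, 15): e=[54,-3,-5] → ·
  covered (6 px):
    · · · · ·
    · · · · ·
    · · · · ·
    · # · · ·
    · # # · ·
    · · # # ·
    · · # · ·
    · · · · ·

Final: [25,11,10]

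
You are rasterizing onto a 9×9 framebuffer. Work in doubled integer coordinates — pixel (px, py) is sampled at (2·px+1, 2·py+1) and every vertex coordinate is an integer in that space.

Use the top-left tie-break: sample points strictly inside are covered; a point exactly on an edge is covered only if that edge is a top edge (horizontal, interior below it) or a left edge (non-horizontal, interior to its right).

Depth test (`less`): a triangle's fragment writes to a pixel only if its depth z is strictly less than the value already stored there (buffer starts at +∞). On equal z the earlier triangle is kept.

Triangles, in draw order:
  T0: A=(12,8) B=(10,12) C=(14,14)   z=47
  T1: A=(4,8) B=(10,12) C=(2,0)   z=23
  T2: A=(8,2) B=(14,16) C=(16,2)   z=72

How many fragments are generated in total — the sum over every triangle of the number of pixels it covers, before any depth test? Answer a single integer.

T0:
  2·area = 20  (B↔C swapped to make it positive)
  edge (12, 8)→(14, 14): d=(2,6) right/bottom  bias=-1
  edge (14, 14)→(10, 12): d=(-4,-2) top-left  bias=+0
  edge (10, 12)→(12, 8): d=(2,-4) top-left  bias=+0
    (5,2)@(11, 5): e=[0,30,-10] → ·  [on edge]
    (5,5)@(11, 11): e=[12,6,2] → #
    (6,5)@(13, 11): e=[0,10,10] → ·  [on edge]
    (5,6)@(11, 13): e=[16,-2,6] → ·
    (6,6)@(13, 13): e=[4,2,14] → #
    (7,6)@(15, 13): e=[-8,6,22] → ·
    (6,7)@(13, 15): e=[8,-6,18] → ·
    (7,8)@(15, 17): e=[0,-10,30] → ·  [on edge]
  covered (2 px):
    · · · · · · · · ·
    · · · · · · · · ·
    · · · · · · · · ·
    · · · · · · · · ·
    · · · · · · · · ·
    · · · · · # · · ·
    · · · · · · # · ·
    · · · · · · · · ·
    · · · · · · · · ·
T1:
  2·area = 40  (B↔C swapped to make it positive)
  edge (4, 8)→(2, 0): d=(-2,-8) top-left  bias=+0
  edge (2, 0)→(10, 12): d=(8,12) right/bottom  bias=-1
  edge (10, 12)→(4, 8): d=(-6,-4) top-left  bias=+0
    (1,1)@(3, 3): e=[2,12,26] → #
    (2,1)@(5, 3): e=[18,-12,34] → ·
    (1,2)@(3, 5): e=[-2,28,14] → ·
    (2,2)@(5, 5): e=[14,4,22] → #
    (3,2)@(7, 5): e=[30,-20,30] → ·
    (2,3)@(5, 7): e=[10,20,10] → #
    (3,3)@(7, 7): e=[26,-4,18] → ·
    (2,4)@(5, 9): e=[6,36,-2] → ·
    (3,4)@(7, 9): e=[22,12,6] → #
    (4,4)@(9, 9): e=[38,-12,14] → ·
    (3,5)@(7, 11): e=[18,28,-6] → ·
    (4,5)@(9, 11): e=[34,4,2] → #
  covered (5 px):
    · · · · · · · · ·
    · # · · · · · · ·
    · · # · · · · · ·
    · · # · · · · · ·
    · · · # · · · · ·
    · · · · # · · · ·
    · · · · · · · · ·
    · · · · · · · · ·
    · · · · · · · · ·
T2:
  2·area = 112  (B↔C swapped to make it positive)
  edge (8, 2)→(16, 2): d=(8,0) top-left  bias=+0
  edge (16, 2)→(14, 16): d=(-2,14) right/bottom  bias=-1
  edge (14, 16)→(8, 2): d=(-6,-14) top-left  bias=+0
    (4,1)@(9, 3): e=[8,96,8] → #
    (5,1)@(11, 3): e=[8,68,36] → #
    (6,1)@(13, 3): e=[8,40,64] → #
    (7,1)@(15, 3): e=[8,12,92] → #
    (8,1)@(17, 3): e=[8,-16,120] → ·
    (4,2)@(9, 5): e=[24,92,-4] → ·
    (5,2)@(11, 5): e=[24,64,24] → #
    (8,2)@(17, 5): e=[24,-20,108] → ·
    (5,3)@(11, 7): e=[40,60,12] → #
    (8,3)@(17, 7): e=[40,-24,96] → ·
    (5,4)@(11, 9): e=[56,56,0] → #  [on edge]
    (7,4)@(15, 9): e=[56,0,56] → ·  [on edge]
  covered (14 px):
    · · · · · · · · ·
    · · · · # # # # ·
    · · · · · # # # ·
    · · · · · # # # ·
    · · · · · # # · ·
    · · · · · · # · ·
    · · · · · · # · ·
    · · · · · · · · ·
    · · · · · · · · ·

Final: 21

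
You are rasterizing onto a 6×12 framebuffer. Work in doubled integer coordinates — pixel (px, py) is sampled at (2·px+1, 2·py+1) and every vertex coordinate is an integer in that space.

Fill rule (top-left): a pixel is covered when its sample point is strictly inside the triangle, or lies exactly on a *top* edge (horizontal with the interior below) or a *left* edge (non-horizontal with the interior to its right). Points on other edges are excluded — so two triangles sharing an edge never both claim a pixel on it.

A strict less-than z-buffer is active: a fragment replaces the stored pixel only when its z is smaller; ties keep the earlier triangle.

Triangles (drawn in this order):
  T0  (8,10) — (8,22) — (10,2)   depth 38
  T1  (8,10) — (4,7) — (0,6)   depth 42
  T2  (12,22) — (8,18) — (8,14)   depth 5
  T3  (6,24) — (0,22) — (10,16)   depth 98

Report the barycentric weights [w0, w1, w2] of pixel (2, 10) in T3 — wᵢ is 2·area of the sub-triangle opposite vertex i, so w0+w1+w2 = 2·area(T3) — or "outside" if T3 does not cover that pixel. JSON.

T0:
  2·area = 24  (B↔C swapped to make it positive)
  edge (8, 10)→(10, 2): d=(2,-8) top-left  bias=+0
  edge (10, 2)→(8, 22): d=(-2,20) right/bottom  bias=-1
  edge (8, 22)→(8, 10): d=(0,-12) top-left  bias=+0
    (4,3)@(9, 7): e=[2,10,12] → █
    (5,3)@(11, 7): e=[18,-30,36] → ·
    (4,4)@(9, 9): e=[6,6,12] → █
    (5,4)@(11, 9): e=[22,-34,36] → ·
    (4,5)@(9, 11): e=[10,2,12] → █
    (5,5)@(11, 11): e=[26,-38,36] → ·
    (4,6)@(9, 13): e=[14,-2,12] → ·
  covered (3 px):
    · · · · · ·
    · · · · · ·
    · · · · · ·
    · · · · █ ·
    · · · · █ ·
    · · · · █ ·
    · · · · · ·
    · · · · · ·
    · · · · · ·
    · · · · · ·
    · · · · · ·
    · · · · · ·
T1:
  2·area = 8  (B↔C swapped to make it positive)
  edge (8, 10)→(0, 6): d=(-8,-4) top-left  bias=+0
  edge (0, 6)→(4, 7): d=(4,1) right/bottom  bias=-1
  edge (4, 7)→(8, 10): d=(4,3) right/bottom  bias=-1
    (1,3)@(3, 7): e=[4,1,3] → █
    (2,3)@(5, 7): e=[12,-1,-3] → ·
    (1,4)@(3, 9): e=[-12,9,11] → ·
  covered (1 px):
    · · · · · ·
    · · · · · ·
    · · · · · ·
    · █ · · · ·
    · · · · · ·
    · · · · · ·
    · · · · · ·
    · · · · · ·
    · · · · · ·
    · · · · · ·
    · · · · · ·
    · · · · · ·
T2:
  2·area = 16
  edge (12, 22)→(8, 18): d=(-4,-4) top-left  bias=+0
  edge (8, 18)→(8, 14): d=(0,-4) top-left  bias=+0
  edge (8, 14)→(12, 22): d=(4,8) right/bottom  bias=-1
    (0,5)@(1, 11): e=[0,-28,44] → ·  [on edge]
    (1,6)@(3, 13): e=[0,-20,36] → ·  [on edge]
    (2,7)@(5, 15): e=[0,-12,28] → ·  [on edge]
    (3,8)@(7, 17): e=[0,-4,20] → ·  [on edge]
    (4,8)@(9, 17): e=[8,4,4] → █
    (5,8)@(11, 17): e=[16,12,-12] → ·
    (4,9)@(9, 19): e=[0,4,12] → █  [on edge]
    (5,9)@(11, 19): e=[8,12,-4] → ·
    (4,10)@(9, 21): e=[-8,4,20] → ·
    (5,10)@(11, 21): e=[0,12,4] → █  [on edge]
    (5,11)@(11, 23): e=[-8,12,12] → ·
  covered (3 px):
    · · · · · ·
    · · · · · ·
    · · · · · ·
    · · · · · ·
    · · · · · ·
    · · · · · ·
    · · · · · ·
    · · · · · ·
    · · · · █ ·
    · · · · █ ·
    · · · · · █
    · · · · · ·
T3:
  2·area = 56
  edge (6, 24)→(0, 22): d=(-6,-2) top-left  bias=+0
  edge (0, 22)→(10, 16): d=(10,-6) top-left  bias=+0
  edge (10, 16)→(6, 24): d=(-4,8) right/bottom  bias=-1
    (4,8)@(9, 17): e=[48,4,4] → █
    (5,8)@(11, 17): e=[52,16,-12] → ·
    (2,9)@(5, 19): e=[28,0,28] → █  [on edge]
    (3,9)@(7, 19): e=[32,12,12] → █
    (4,9)@(9, 19): e=[36,24,-4] → ·
    (1,10)@(3, 21): e=[12,8,36] → █
    (4,10)@(9, 21): e=[24,44,-12] → ·
    (1,11)@(3, 23): e=[0,28,28] → █  [on edge]
    (3,11)@(7, 23): e=[8,52,-4] → ·
  covered (8 px):
    · · · · · ·
    · · · · · ·
    · · · · · ·
    · · · · · ·
    · · · · · ·
    · · · · · ·
    · · · · · ·
    · · · · · ·
    · · · · █ ·
    · · █ █ · ·
    · █ █ █ · ·
    · █ █ · · ·

Answer: [20,20,16]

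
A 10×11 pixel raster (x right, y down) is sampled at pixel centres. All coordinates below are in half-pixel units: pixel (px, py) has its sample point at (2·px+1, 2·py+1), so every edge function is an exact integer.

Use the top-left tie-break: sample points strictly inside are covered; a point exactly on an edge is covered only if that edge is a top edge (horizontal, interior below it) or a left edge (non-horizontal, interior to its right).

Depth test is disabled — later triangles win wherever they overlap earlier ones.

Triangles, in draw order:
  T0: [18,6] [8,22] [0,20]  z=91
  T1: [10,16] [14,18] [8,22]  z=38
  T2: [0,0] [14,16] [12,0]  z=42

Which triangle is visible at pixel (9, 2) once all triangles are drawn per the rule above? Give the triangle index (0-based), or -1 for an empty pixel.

T0:
  2·area = 148
  edge (18, 6)→(8, 22): d=(-10,16) right/bottom  bias=-1
  edge (8, 22)→(0, 20): d=(-8,-2) top-left  bias=+0
  edge (0, 20)→(18, 6): d=(18,-14) top-left  bias=+0
    (8,3)@(17, 7): e=[6,138,4] → #
    (9,3)@(19, 7): e=[-26,142,32] → ·
    (7,4)@(15, 9): e=[18,118,12] → #
    (8,4)@(17, 9): e=[-14,122,40] → ·
    (6,5)@(13, 11): e=[30,98,20] → #
    (7,5)@(15, 11): e=[-2,102,48] → ·
    (4,6)@(9, 13): e=[74,74,0] → #  [on edge]
    (5,6)@(11, 13): e=[42,78,28] → #
    (7,6)@(15, 13): e=[-22,86,84] → ·
    (3,7)@(7, 15): e=[86,54,8] → #
    (6,7)@(13, 15): e=[-10,66,92] → ·
    (2,8)@(5, 17): e=[98,34,16] → #
  covered (19 px):
    · · · · · · · · · ·
    · · · · · · · · · ·
    · · · · · · · · · ·
    · · · · · · · · # ·
    · · · · · · · # · ·
    · · · · · · # · · ·
    · · · · # # # · · ·
    · · · # # # · · · ·
    · · # # # # · · · ·
    · # # # # · · · · ·
    · · # # · · · · · ·
T1:
  2·area = 28
  edge (10, 16)→(14, 18): d=(4,2) right/bottom  bias=-1
  edge (14, 18)→(8, 22): d=(-6,4) right/bottom  bias=-1
  edge (8, 22)→(10, 16): d=(2,-6) top-left  bias=+0
    (7,0)@(15, 1): e=[-70,98,0] → ·  [on edge]
    (6,3)@(13, 7): e=[-42,70,0] → ·  [on edge]
    (5,6)@(11, 13): e=[-14,42,0] → ·  [on edge]
    (5,8)@(11, 17): e=[2,18,8] → #
    (6,8)@(13, 17): e=[-2,10,20] → ·
    (4,9)@(9, 19): e=[14,14,0] → #  [on edge]
    (6,9)@(13, 19): e=[6,-2,24] → ·
    (4,10)@(9, 21): e=[22,2,4] → #
    (5,10)@(11, 21): e=[18,-6,16] → ·
  covered (4 px):
    · · · · · · · · · ·
    · · · · · · · · · ·
    · · · · · · · · · ·
    · · · · · · · · · ·
    · · · · · · · · · ·
    · · · · · · · · · ·
    · · · · · · · · · ·
    · · · · · · · · · ·
    · · · · · # · · · ·
    · · · · # # · · · ·
    · · · · # · · · · ·
T2:
  2·area = 192  (B↔C swapped to make it positive)
  edge (0, 0)→(12, 0): d=(12,0) top-left  bias=+0
  edge (12, 0)→(14, 16): d=(2,16) right/bottom  bias=-1
  edge (14, 16)→(0, 0): d=(-14,-16) top-left  bias=+0
    (0,0)@(1, 1): e=[12,178,2] → #
    (1,0)@(3, 1): e=[12,146,34] → #
    (2,0)@(5, 1): e=[12,114,66] → #
    (3,0)@(7, 1): e=[12,82,98] → #
    (4,0)@(9, 1): e=[12,50,130] → #
    (5,0)@(11, 1): e=[12,18,162] → #
    (6,0)@(13, 1): e=[12,-14,194] → ·
    (0,1)@(1, 3): e=[36,182,-26] → ·
    (1,1)@(3, 3): e=[36,150,6] → #
    (6,1)@(13, 3): e=[36,-10,166] → ·
    (1,2)@(3, 5): e=[60,154,-22] → ·
    (2,2)@(5, 5): e=[60,122,10] → #
  covered (24 px):
    # # # # # # · · · ·
    · # # # # # · · · ·
    · · # # # # · · · ·
    · · · # # # · · · ·
    · · · · # # # · · ·
    · · · · · # # · · ·
    · · · · · · # · · ·
    · · · · · · · · · ·
    · · · · · · · · · ·
    · · · · · · · · · ·
    · · · · · · · · · ·

Z-buffer (winner per pixel, '.' = empty):
  2 2 2 2 2 2 . . . .
  . 2 2 2 2 2 . . . .
  . . 2 2 2 2 . . . .
  . . . 2 2 2 . . 0 .
  . . . . 2 2 2 0 . .
  . . . . . 2 2 . . .
  . . . . 0 0 2 . . .
  . . . 0 0 0 . . . .
  . . 0 0 0 1 . . . .
  . 0 0 0 1 1 . . . .
  . . 0 0 1 . . . . .

Answer: -1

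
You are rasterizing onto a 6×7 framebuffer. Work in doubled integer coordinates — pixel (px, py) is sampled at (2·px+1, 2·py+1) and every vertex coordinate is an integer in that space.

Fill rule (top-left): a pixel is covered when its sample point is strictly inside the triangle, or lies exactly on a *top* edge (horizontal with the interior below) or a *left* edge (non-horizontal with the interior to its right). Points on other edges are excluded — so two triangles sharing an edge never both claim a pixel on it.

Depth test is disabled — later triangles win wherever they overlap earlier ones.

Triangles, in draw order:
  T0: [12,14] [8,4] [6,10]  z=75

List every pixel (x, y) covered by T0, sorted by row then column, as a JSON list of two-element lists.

T0:
  2·area = 44  (B↔C swapped to make it positive)
  edge (12, 14)→(6, 10): d=(-6,-4) top-left  bias=+0
  edge (6, 10)→(8, 4): d=(2,-6) top-left  bias=+0
  edge (8, 4)→(12, 14): d=(4,10) right/bottom  bias=-1
    (4,0)@(9, 1): e=[66,0,-22] → ·  [on edge]
    (3,3)@(7, 7): e=[22,0,22] → █  [on edge]
    (4,3)@(9, 7): e=[30,12,2] → █
    (5,3)@(11, 7): e=[38,24,-18] → ·
    (3,4)@(7, 9): e=[10,4,30] → █
    (5,4)@(11, 9): e=[26,28,-10] → ·
    (3,5)@(7, 11): e=[-2,8,38] → ·
    (4,5)@(9, 11): e=[6,20,18] → █
    (5,5)@(11, 11): e=[14,32,-2] → ·
    (2,6)@(5, 13): e=[-22,0,66] → ·  [on edge]
    (4,6)@(9, 13): e=[-6,24,26] → ·
    (5,6)@(11, 13): e=[2,36,6] → █
  covered (6 px):
    · · · · · ·
    · · · · · ·
    · · · · · ·
    · · · █ █ ·
    · · · █ █ ·
    · · · · █ ·
    · · · · · █

Result: [[3,3],[4,3],[3,4],[4,4],[4,5],[5,6]]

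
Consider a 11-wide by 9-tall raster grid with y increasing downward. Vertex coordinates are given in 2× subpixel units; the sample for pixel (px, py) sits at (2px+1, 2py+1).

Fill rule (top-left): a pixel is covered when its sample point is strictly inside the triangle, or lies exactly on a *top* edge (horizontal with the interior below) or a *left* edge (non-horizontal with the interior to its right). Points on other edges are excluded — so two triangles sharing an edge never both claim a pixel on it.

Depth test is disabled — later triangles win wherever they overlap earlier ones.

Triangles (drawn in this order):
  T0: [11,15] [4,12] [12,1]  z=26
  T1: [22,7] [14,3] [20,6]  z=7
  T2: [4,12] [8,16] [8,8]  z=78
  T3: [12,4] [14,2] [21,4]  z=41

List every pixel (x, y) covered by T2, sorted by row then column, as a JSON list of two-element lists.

T0:
  2·area = 101
  edge (11, 15)→(4, 12): d=(-7,-3) top-left  bias=+0
  edge (4, 12)→(12, 1): d=(8,-11) top-left  bias=+0
  edge (12, 1)→(11, 15): d=(-1,14) right/bottom  bias=-1
    (5,1)@(11, 3): e=[84,5,12] → █
    (6,1)@(13, 3): e=[90,27,-16] → ·
    (5,2)@(11, 5): e=[70,21,10] → █
    (6,2)@(13, 5): e=[76,43,-18] → ·
    (4,3)@(9, 7): e=[50,15,36] → █
    (6,3)@(13, 7): e=[62,59,-20] → ·
    (3,4)@(7, 9): e=[30,9,62] → █
    (6,4)@(13, 9): e=[48,75,-22] → ·
    (2,5)@(5, 11): e=[10,3,88] → █
    (6,5)@(13, 11): e=[34,91,-24] → ·
    (2,6)@(5, 13): e=[-4,19,86] → ·
    (3,6)@(7, 13): e=[2,41,58] → █
    (5,7)@(11, 15): e=[0,101,0] → ·  [on edge]
  covered (14 px):
    · · · · · · · · · · ·
    · · · · · █ · · · · ·
    · · · · · █ · · · · ·
    · · · · █ █ · · · · ·
    · · · █ █ █ · · · · ·
    · · █ █ █ █ · · · · ·
    · · · █ █ █ · · · · ·
    · · · · · · · · · · ·
    · · · · · · · · · · ·
T1:
  degenerate (2·area = 0) — covers nothing
T2:
  2·area = 32  (B↔C swapped to make it positive)
  edge (4, 12)→(8, 8): d=(4,-4) top-left  bias=+0
  edge (8, 8)→(8, 16): d=(0,8) right/bottom  bias=-1
  edge (8, 16)→(4, 12): d=(-4,-4) top-left  bias=+0
    (7,0)@(15, 1): e=[0,-56,88] → ·  [on edge]
    (6,1)@(13, 3): e=[0,-40,72] → ·  [on edge]
    (5,2)@(11, 5): e=[0,-24,56] → ·  [on edge]
    (4,3)@(9, 7): e=[0,-8,40] → ·  [on edge]
    (0,4)@(1, 9): e=[-24,56,0] → ·  [on edge]
    (3,4)@(7, 9): e=[0,8,24] → █  [on edge]
    (4,4)@(9, 9): e=[8,-8,32] → ·
    (1,5)@(3, 11): e=[-8,40,0] → ·  [on edge]
    (2,5)@(5, 11): e=[0,24,8] → █  [on edge]
    (4,5)@(9, 11): e=[16,-8,24] → ·
    (1,6)@(3, 13): e=[0,40,-8] → ·  [on edge]
    (2,6)@(5, 13): e=[8,24,0] → █  [on edge]
    (0,7)@(1, 15): e=[0,56,-24] → ·  [on edge]
    (3,7)@(7, 15): e=[24,8,0] → █  [on edge]
    (4,8)@(9, 17): e=[40,-8,0] → ·  [on edge]
  covered (6 px):
    · · · · · · · · · · ·
    · · · · · · · · · · ·
    · · · · · · · · · · ·
    · · · · · · · · · · ·
    · · · █ · · · · · · ·
    · · █ █ · · · · · · ·
    · · █ █ · · · · · · ·
    · · · █ · · · · · · ·
    · · · · · · · · · · ·
T3:
  2·area = 18
  edge (12, 4)→(14, 2): d=(2,-2) top-left  bias=+0
  edge (14, 2)→(21, 4): d=(7,2) right/bottom  bias=-1
  edge (21, 4)→(12, 4): d=(-9,0) right/bottom  bias=-1
    (7,0)@(15, 1): e=[0,-9,27] → ·  [on edge]
    (6,1)@(13, 3): e=[0,9,9] → █  [on edge]
    (7,1)@(15, 3): e=[4,5,9] → █
    (8,1)@(17, 3): e=[8,1,9] → █
    (9,1)@(19, 3): e=[12,-3,9] → ·
    (5,2)@(11, 5): e=[0,27,-9] → ·  [on edge]
    (6,2)@(13, 5): e=[4,23,-9] → ·
    (7,2)@(15, 5): e=[8,19,-9] → ·
    (8,2)@(17, 5): e=[12,15,-9] → ·
    (4,3)@(9, 7): e=[0,45,-27] → ·  [on edge]
    (3,4)@(7, 9): e=[0,63,-45] → ·  [on edge]
    (2,5)@(5, 11): e=[0,81,-63] → ·  [on edge]
    (1,6)@(3, 13): e=[0,99,-81] → ·  [on edge]
    (0,7)@(1, 15): e=[0,117,-99] → ·  [on edge]
  covered (3 px):
    · · · · · · · · · · ·
    · · · · · · █ █ █ · ·
    · · · · · · · · · · ·
    · · · · · · · · · · ·
    · · · · · · · · · · ·
    · · · · · · · · · · ·
    · · · · · · · · · · ·
    · · · · · · · · · · ·
    · · · · · · · · · · ·

Final: [[3,4],[2,5],[3,5],[2,6],[3,6],[3,7]]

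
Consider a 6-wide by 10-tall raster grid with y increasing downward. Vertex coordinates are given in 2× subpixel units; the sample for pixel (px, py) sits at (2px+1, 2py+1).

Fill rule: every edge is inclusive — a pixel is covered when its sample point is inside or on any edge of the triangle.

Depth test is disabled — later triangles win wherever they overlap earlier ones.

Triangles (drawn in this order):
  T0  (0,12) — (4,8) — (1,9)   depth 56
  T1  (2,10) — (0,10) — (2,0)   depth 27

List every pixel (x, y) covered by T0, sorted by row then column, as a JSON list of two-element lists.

T0:
  2·area = 8  (B↔C swapped to make it positive)
  edge (0, 12)→(1, 9): d=(1,-3) inclusive
  edge (1, 9)→(4, 8): d=(3,-1) inclusive
  edge (4, 8)→(0, 12): d=(-4,4) inclusive
    (5,0)@(11, 1): e=[22,-14,0] → ·  [on edge]
    (1,1)@(3, 3): e=[0,-16,24] → ·  [on edge]
    (4,1)@(9, 3): e=[18,-10,0] → ·  [on edge]
    (3,2)@(7, 5): e=[14,-6,0] → ·  [on edge]
    (2,3)@(5, 7): e=[10,-2,0] → ·  [on edge]
    (3,3)@(7, 7): e=[16,0,-8] → ·  [on edge]
    (0,4)@(1, 9): e=[0,0,8] → #  [on edge]
    (1,4)@(3, 9): e=[6,2,0] → #  [on edge]
    (2,4)@(5, 9): e=[12,4,-8] → ·
    (0,5)@(1, 11): e=[2,6,0] → #  [on edge]
    (1,5)@(3, 11): e=[8,8,-8] → ·
    (0,6)@(1, 13): e=[4,12,-8] → ·
  covered (3 px):
    · · · · · ·
    · · · · · ·
    · · · · · ·
    · · · · · ·
    # # · · · ·
    # · · · · ·
    · · · · · ·
    · · · · · ·
    · · · · · ·
    · · · · · ·
T1:
  2·area = 20
  edge (2, 10)→(0, 10): d=(-2,0) inclusive
  edge (0, 10)→(2, 0): d=(2,-10) inclusive
  edge (2, 0)→(2, 10): d=(0,10) inclusive
    (0,2)@(1, 5): e=[10,0,10] → #  [on edge]
    (1,2)@(3, 5): e=[10,20,-10] → ·
    (0,3)@(1, 7): e=[6,4,10] → #
    (1,3)@(3, 7): e=[6,24,-10] → ·
    (0,4)@(1, 9): e=[2,8,10] → #
    (1,4)@(3, 9): e=[2,28,-10] → ·
    (0,5)@(1, 11): e=[-2,12,10] → ·
  covered (3 px):
    · · · · · ·
    · · · · · ·
    # · · · · ·
    # · · · · ·
    # · · · · ·
    · · · · · ·
    · · · · · ·
    · · · · · ·
    · · · · · ·
    · · · · · ·

Final: [[0,4],[1,4],[0,5]]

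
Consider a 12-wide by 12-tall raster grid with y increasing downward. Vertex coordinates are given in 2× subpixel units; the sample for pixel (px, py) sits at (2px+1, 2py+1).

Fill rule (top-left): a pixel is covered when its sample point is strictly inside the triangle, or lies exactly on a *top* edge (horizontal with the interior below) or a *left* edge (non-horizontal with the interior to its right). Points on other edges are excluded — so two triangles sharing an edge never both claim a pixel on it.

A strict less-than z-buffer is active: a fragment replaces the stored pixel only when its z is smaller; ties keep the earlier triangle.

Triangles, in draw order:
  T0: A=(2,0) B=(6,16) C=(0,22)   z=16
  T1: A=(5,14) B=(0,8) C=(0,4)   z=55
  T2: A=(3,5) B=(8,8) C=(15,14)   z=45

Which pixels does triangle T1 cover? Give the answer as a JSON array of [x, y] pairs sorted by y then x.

T0:
  2·area = 120
  edge (2, 0)→(6, 16): d=(4,16) right/bottom  bias=-1
  edge (6, 16)→(0, 22): d=(-6,6) right/bottom  bias=-1
  edge (0, 22)→(2, 0): d=(2,-22) top-left  bias=+0
    (10,0)@(21, 1): e=[-300,0,420] → .  [on edge]
    (9,1)@(19, 3): e=[-260,0,380] → .  [on edge]
    (1,2)@(3, 5): e=[4,84,32] → X
    (2,2)@(5, 5): e=[-28,72,76] → .
    (8,2)@(17, 5): e=[-220,0,340] → .  [on edge]
    (1,3)@(3, 7): e=[12,72,36] → X
    (2,3)@(5, 7): e=[-20,60,80] → .
    (7,3)@(15, 7): e=[-180,0,300] → .  [on edge]
    (1,4)@(3, 9): e=[20,60,40] → X
    (2,4)@(5, 9): e=[-12,48,84] → .
    (6,4)@(13, 9): e=[-140,0,260] → .  [on edge]
    (0,5)@(1, 11): e=[60,60,0] → X  [on edge]
    (5,5)@(11, 11): e=[-100,0,220] → .  [on edge]
    (4,6)@(9, 13): e=[-60,0,180] → .  [on edge]
    (3,7)@(7, 15): e=[-20,0,140] → .  [on edge]
    (2,8)@(5, 17): e=[20,0,100] → .  [on edge]
    (1,9)@(3, 19): e=[60,0,60] → .  [on edge]
    (0,10)@(1, 21): e=[100,0,20] → .  [on edge]
  covered (14 px):
    . . . . . . . . . . . .
    . . . . . . . . . . . .
    . X . . . . . . . . . .
    . X . . . . . . . . . .
    . X . . . . . . . . . .
    X X . . . . . . . . . .
    X X X . . . . . . . . .
    X X X . . . . . . . . .
    X X . . . . . . . . . .
    X . . . . . . . . . . .
    . . . . . . . . . . . .
    . . . . . . . . . . . .
T1:
  2·area = 20
  edge (5, 14)→(0, 8): d=(-5,-6) top-left  bias=+0
  edge (0, 8)→(0, 4): d=(0,-4) top-left  bias=+0
  edge (0, 4)→(5, 14): d=(5,10) right/bottom  bias=-1
    (0,3)@(1, 7): e=[11,4,5] → X
    (1,3)@(3, 7): e=[23,12,-15] → .
    (0,4)@(1, 9): e=[1,4,15] → X
    (1,4)@(3, 9): e=[13,12,-5] → .
    (0,5)@(1, 11): e=[-9,4,25] → .
    (1,5)@(3, 11): e=[3,12,5] → X
    (2,5)@(5, 11): e=[15,20,-15] → .
    (1,6)@(3, 13): e=[-7,12,15] → .
  covered (3 px):
    . . . . . . . . . . . .
    . . . . . . . . . . . .
    . . . . . . . . . . . .
    X . . . . . . . . . . .
    X . . . . . . . . . . .
    . X . . . . . . . . . .
    . . . . . . . . . . . .
    . . . . . . . . . . . .
    . . . . . . . . . . . .
    . . . . . . . . . . . .
    . . . . . . . . . . . .
    . . . . . . . . . . . .
T2:
  2·area = 9
  edge (3, 5)→(8, 8): d=(5,3) right/bottom  bias=-1
  edge (8, 8)→(15, 14): d=(7,6) right/bottom  bias=-1
  edge (15, 14)→(3, 5): d=(-12,-9) top-left  bias=+0
    (1,2)@(3, 5): e=[0,9,0] → .  [on edge]
    (4,4)@(9, 9): e=[2,1,6] → X
    (5,4)@(11, 9): e=[-4,-11,24] → .
    (4,5)@(9, 11): e=[12,15,-18] → .
    (5,5)@(11, 11): e=[6,3,0] → X  [on edge]
    (6,5)@(13, 11): e=[0,-9,18] → .  [on edge]
    (5,6)@(11, 13): e=[16,17,-24] → .
    (9,8)@(19, 17): e=[12,-3,0] → .  [on edge]
    (11,8)@(23, 17): e=[0,-27,36] → .  [on edge]
  covered (2 px):
    . . . . . . . . . . . .
    . . . . . . . . . . . .
    . . . . . . . . . . . .
    . . . . . . . . . . . .
    . . . . X . . . . . . .
    . . . . . X . . . . . .
    . . . . . . . . . . . .
    . . . . . . . . . . . .
    . . . . . . . . . . . .
    . . . . . . . . . . . .
    . . . . . . . . . . . .
    . . . . . . . . . . . .

Final: [[0,3],[0,4],[1,5]]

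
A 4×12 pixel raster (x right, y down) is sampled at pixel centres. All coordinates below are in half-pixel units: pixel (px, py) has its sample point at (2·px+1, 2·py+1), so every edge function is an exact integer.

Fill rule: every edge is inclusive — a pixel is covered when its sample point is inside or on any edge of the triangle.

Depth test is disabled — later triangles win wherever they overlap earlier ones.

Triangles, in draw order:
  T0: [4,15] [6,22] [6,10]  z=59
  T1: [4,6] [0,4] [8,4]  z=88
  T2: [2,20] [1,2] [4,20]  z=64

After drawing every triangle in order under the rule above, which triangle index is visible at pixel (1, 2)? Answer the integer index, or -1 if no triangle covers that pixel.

T0:
  2·area = 24  (B↔C swapped to make it positive)
  edge (4, 15)→(6, 10): d=(2,-5) inclusive
  edge (6, 10)→(6, 22): d=(0,12) inclusive
  edge (6, 22)→(4, 15): d=(-2,-7) inclusive
    (2,6)@(5, 13): e=[1,12,11] → #
    (3,6)@(7, 13): e=[11,-12,25] → ·
    (2,7)@(5, 15): e=[5,12,7] → #
    (3,7)@(7, 15): e=[15,-12,21] → ·
    (2,8)@(5, 17): e=[9,12,3] → #
    (3,8)@(7, 17): e=[19,-12,17] → ·
    (2,9)@(5, 19): e=[13,12,-1] → ·
  covered (3 px):
    · · · ·
    · · · ·
    · · · ·
    · · · ·
    · · · ·
    · · · ·
    · · # ·
    · · # ·
    · · # ·
    · · · ·
    · · · ·
    · · · ·
T1:
  2·area = 16
  edge (4, 6)→(0, 4): d=(-4,-2) inclusive
  edge (0, 4)→(8, 4): d=(8,0) inclusive
  edge (8, 4)→(4, 6): d=(-4,2) inclusive
    (1,2)@(3, 5): e=[2,8,6] → #
    (2,2)@(5, 5): e=[6,8,2] → #
    (3,2)@(7, 5): e=[10,8,-2] → ·
    (1,3)@(3, 7): e=[-6,24,-2] → ·
    (2,3)@(5, 7): e=[-2,24,-6] → ·
  covered (2 px):
    · · · ·
    · · · ·
    · # # ·
    · · · ·
    · · · ·
    · · · ·
    · · · ·
    · · · ·
    · · · ·
    · · · ·
    · · · ·
    · · · ·
T2:
  2·area = 36
  edge (2, 20)→(1, 2): d=(-1,-18) inclusive
  edge (1, 2)→(4, 20): d=(3,18) inclusive
  edge (4, 20)→(2, 20): d=(-2,0) inclusive
    (1,7)@(3, 15): e=[23,3,10] → #
    (2,7)@(5, 15): e=[59,-33,10] → ·
    (1,8)@(3, 17): e=[21,9,6] → #
    (2,8)@(5, 17): e=[57,-27,6] → ·
    (1,9)@(3, 19): e=[19,15,2] → #
    (2,9)@(5, 19): e=[55,-21,2] → ·
    (1,10)@(3, 21): e=[17,21,-2] → ·
  covered (3 px):
    · · · ·
    · · · ·
    · · · ·
    · · · ·
    · · · ·
    · · · ·
    · · · ·
    · # · ·
    · # · ·
    · # · ·
    · · · ·
    · · · ·

Z-buffer (winner per pixel, '.' = empty):
  . . . .
  . . . .
  . 1 1 .
  . . . .
  . . . .
  . . . .
  . . 0 .
  . 2 0 .
  . 2 0 .
  . 2 . .
  . . . .
  . . . .

Result: 1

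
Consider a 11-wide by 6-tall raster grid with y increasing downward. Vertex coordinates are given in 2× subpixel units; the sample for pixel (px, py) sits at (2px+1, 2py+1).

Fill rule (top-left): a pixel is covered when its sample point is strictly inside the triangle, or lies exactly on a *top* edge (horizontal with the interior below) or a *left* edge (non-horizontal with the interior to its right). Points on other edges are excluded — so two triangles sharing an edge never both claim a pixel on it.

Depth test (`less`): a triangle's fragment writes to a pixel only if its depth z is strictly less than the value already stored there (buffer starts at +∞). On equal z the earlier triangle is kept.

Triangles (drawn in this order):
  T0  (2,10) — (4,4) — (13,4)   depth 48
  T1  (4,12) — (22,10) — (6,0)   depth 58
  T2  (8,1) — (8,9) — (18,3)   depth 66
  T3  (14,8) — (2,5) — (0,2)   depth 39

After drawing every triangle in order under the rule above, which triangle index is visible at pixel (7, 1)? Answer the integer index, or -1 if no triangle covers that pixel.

T0:
  2·area = 54
  edge (2, 10)→(4, 4): d=(2,-6) top-left  bias=+0
  edge (4, 4)→(13, 4): d=(9,0) top-left  bias=+0
  edge (13, 4)→(2, 10): d=(-11,6) right/bottom  bias=-1
    (2,0)@(5, 1): e=[0,-27,81] → .  [on edge]
    (2,2)@(5, 5): e=[8,9,37] → X
    (3,2)@(7, 5): e=[20,9,25] → X
    (4,2)@(9, 5): e=[32,9,13] → X
    (5,2)@(11, 5): e=[44,9,1] → X
    (6,2)@(13, 5): e=[56,9,-11] → .
    (1,3)@(3, 7): e=[0,27,27] → X  [on edge]
    (4,3)@(9, 7): e=[36,27,-9] → .
    (5,3)@(11, 7): e=[48,27,-21] → .
    (1,4)@(3, 9): e=[4,45,5] → X
    (2,4)@(5, 9): e=[16,45,-7] → .
    (3,4)@(7, 9): e=[28,45,-19] → .
  covered (8 px):
    . . . . . . . . . . .
    . . . . . . . . . . .
    . . X X X X . . . . .
    . X X X . . . . . . .
    . X . . . . . . . . .
    . . . . . . . . . . .
T1:
  2·area = 212  (B↔C swapped to make it positive)
  edge (4, 12)→(6, 0): d=(2,-12) top-left  bias=+0
  edge (6, 0)→(22, 10): d=(16,10) right/bottom  bias=-1
  edge (22, 10)→(4, 12): d=(-18,2) right/bottom  bias=-1
    (3,0)@(7, 1): e=[14,6,192] → X
    (4,0)@(9, 1): e=[38,-14,188] → .
    (3,1)@(7, 3): e=[18,38,156] → X
    (4,1)@(9, 3): e=[42,18,152] → X
    (5,1)@(11, 3): e=[66,-2,148] → .
    (3,2)@(7, 5): e=[22,70,120] → X
    (5,2)@(11, 5): e=[70,30,112] → X
    (6,2)@(13, 5): e=[94,10,108] → X
    (7,2)@(15, 5): e=[118,-10,104] → .
    (2,3)@(5, 7): e=[2,122,88] → X
    (7,3)@(15, 7): e=[122,22,68] → X
    (8,3)@(17, 7): e=[146,2,64] → X
    (6,5)@(13, 11): e=[106,106,0] → .  [on edge]
  covered (26 px):
    . . . X . . . . . . .
    . . . X X . . . . . .
    . . . X X X X . . . .
    . . X X X X X X X . .
    . . X X X X X X X X .
    . . X X X X . . . . .
T2:
  2·area = 80  (B↔C swapped to make it positive)
  edge (8, 1)→(18, 3): d=(10,2) right/bottom  bias=-1
  edge (18, 3)→(8, 9): d=(-10,6) right/bottom  bias=-1
  edge (8, 9)→(8, 1): d=(0,-8) top-left  bias=+0
    (4,1)@(9, 3): e=[18,54,8] → X
    (5,1)@(11, 3): e=[14,42,24] → X
    (6,1)@(13, 3): e=[10,30,40] → X
    (7,1)@(15, 3): e=[6,18,56] → X
    (8,1)@(17, 3): e=[2,6,72] → X
    (9,1)@(19, 3): e=[-2,-6,88] → .
    (4,2)@(9, 5): e=[38,34,8] → X
    (7,2)@(15, 5): e=[26,-2,56] → .
    (8,2)@(17, 5): e=[22,-14,72] → .
    (4,3)@(9, 7): e=[58,14,8] → X
    (6,3)@(13, 7): e=[50,-10,40] → .
    (4,4)@(9, 9): e=[78,-6,8] → .
  covered (10 px):
    . . . . . . . . . . .
    . . . . X X X X X . .
    . . . . X X X . . . .
    . . . . X X . . . . .
    . . . . . . . . . . .
    . . . . . . . . . . .
T3:
  2·area = 30
  edge (14, 8)→(2, 5): d=(-12,-3) top-left  bias=+0
  edge (2, 5)→(0, 2): d=(-2,-3) top-left  bias=+0
  edge (0, 2)→(14, 8): d=(14,6) right/bottom  bias=-1
    (0,1)@(1, 3): e=[21,1,8] → X
    (1,1)@(3, 3): e=[27,7,-4] → .
    (0,2)@(1, 5): e=[-3,-3,36] → .
    (1,2)@(3, 5): e=[3,3,24] → X
    (2,2)@(5, 5): e=[9,9,12] → X
    (3,2)@(7, 5): e=[15,15,0] → .  [on edge]
    (1,3)@(3, 7): e=[-21,-1,52] → .
    (2,3)@(5, 7): e=[-15,5,40] → .
    (5,3)@(11, 7): e=[3,23,4] → X
    (6,3)@(13, 7): e=[9,29,-8] → .
    (5,4)@(11, 9): e=[-21,19,32] → .
    (10,5)@(21, 11): e=[-15,45,0] → .  [on edge]
  covered (4 px):
    . . . . . . . . . . .
    X . . . . . . . . . .
    . X X . . . . . . . .
    . . . . . X . . . . .
    . . . . . . . . . . .
    . . . . . . . . . . .

Z-buffer (winner per pixel, '.' = empty):
  . . . 1 . . . . . . .
  3 . . 1 1 2 2 2 2 . .
  . 3 3 0 0 0 1 . . . .
  . 0 0 0 1 3 1 1 1 . .
  . 0 1 1 1 1 1 1 1 1 .
  . . 1 1 1 1 . . . . .

Final: 2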